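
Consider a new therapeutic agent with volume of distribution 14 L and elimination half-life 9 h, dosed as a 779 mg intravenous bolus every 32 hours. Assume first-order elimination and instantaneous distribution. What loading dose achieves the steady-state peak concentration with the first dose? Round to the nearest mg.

f = (1/2)^(32/9) ≈ 0.085049; accumulation ratio R = 1/(1−f) ≈ 1.09295.
Loading dose to hit Cmax,ss on first dose: D_load = D_maint·R ≈ 779 × 1.09295 ≈ 851.41 mg.

851 mg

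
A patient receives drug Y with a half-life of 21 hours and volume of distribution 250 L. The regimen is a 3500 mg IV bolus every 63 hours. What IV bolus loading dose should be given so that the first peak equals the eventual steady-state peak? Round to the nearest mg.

4000 mg

f = (1/2)^(63/21) ≈ 0.125000; accumulation ratio R = 1/(1−f) ≈ 1.14286.
Loading dose to hit Cmax,ss on first dose: D_load = D_maint·R ≈ 3500 × 1.14286 ≈ 4000.01 mg.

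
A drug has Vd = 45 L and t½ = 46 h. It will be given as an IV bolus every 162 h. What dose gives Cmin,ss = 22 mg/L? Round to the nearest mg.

10381 mg

τ/t½ = 162/46 ≈ 3.5217, so f = (1/2)^(162/46) ≈ 0.087066.
Cmin,ss = (D/Vd)·f/(1−f), so D = Cmin,ss·Vd·(1−f)/f.
D = 22 × 45 × (1−f)/f ≈ 22 × 45 × 10.48554 ≈ 10380.68 mg.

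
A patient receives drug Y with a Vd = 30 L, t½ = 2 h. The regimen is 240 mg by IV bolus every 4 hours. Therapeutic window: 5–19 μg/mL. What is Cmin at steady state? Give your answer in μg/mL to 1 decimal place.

2.7 μg/mL

The dosing interval is 2 half-lives, so f = 2^(−2) = 0.25.
Accumulation ratio R = 1/(1 − f) = 1/0.75 = 4/3.
Single-dose peak C₀ = D/Vd = 240/30 = 8 μg/mL.
Steady-state peak Cmax,ss = C₀·R = 8 × 4/3 ≈ 10.667 μg/mL.
Steady-state trough Cmin,ss = Cmax,ss·f ≈ 10.667 × 0.25 ≈ 2.667 μg/mL.
Trough 2.7 μg/mL vs MEC 5 μg/mL: subtherapeutic.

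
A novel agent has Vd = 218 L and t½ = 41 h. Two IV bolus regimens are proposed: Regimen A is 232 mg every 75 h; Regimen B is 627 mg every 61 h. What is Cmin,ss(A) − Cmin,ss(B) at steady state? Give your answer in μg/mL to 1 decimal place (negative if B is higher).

-1.2 μg/mL

Regimen A: f = (1/2)^(75/41) ≈ 0.2814; Cmin,ss = (232/218)·f/(1−f) ≈ 0.417 μg/mL.
Regimen B: f = (1/2)^(61/41) ≈ 0.3566; Cmin,ss = (627/218)·f/(1−f) ≈ 1.594 μg/mL.
Difference ≈ 0.417 − 1.594 ≈ -1.177 μg/mL.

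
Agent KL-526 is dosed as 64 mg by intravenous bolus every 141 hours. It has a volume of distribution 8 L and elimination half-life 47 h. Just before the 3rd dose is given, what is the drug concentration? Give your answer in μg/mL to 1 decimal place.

f = (1/2)^(τ/t½) = (1/2)^(141/47) ≈ 0.1250.
C₀ = D/Vd = 64/8 ≈ 8.000 μg/mL.
Before the 3rd dose, 2 doses have been given. Superposition: Cmin = C₀·(f + f²).
≈ 8.000 × (0.1250 + 0.0156) ≈ 8.000 × 0.1406 ≈ 1.125 μg/mL.

1.1 μg/mL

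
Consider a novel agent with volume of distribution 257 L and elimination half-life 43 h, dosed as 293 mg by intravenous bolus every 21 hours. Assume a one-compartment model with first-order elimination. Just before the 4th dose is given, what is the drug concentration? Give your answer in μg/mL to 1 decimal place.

f = (1/2)^(τ/t½) = (1/2)^(21/43) ≈ 0.7128.
C₀ = D/Vd = 293/257 ≈ 1.140 μg/mL.
Before the 4th dose, 3 doses have been given. Superposition: Cmin = C₀·(f + f² + … + f^3).
≈ 1.140 × (0.7128 + 0.5081 + 0.3622) ≈ 1.140 × 1.5831 ≈ 1.805 μg/mL.

1.8 μg/mL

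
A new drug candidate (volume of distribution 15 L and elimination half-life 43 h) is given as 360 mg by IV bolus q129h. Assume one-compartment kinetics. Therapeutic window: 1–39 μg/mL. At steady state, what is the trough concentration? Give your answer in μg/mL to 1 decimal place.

The dosing interval is 3 half-lives, so f = 2^(−3) = 0.125.
Accumulation ratio R = 1/(1 − f) = 1/0.875 = 8/7.
Single-dose peak C₀ = D/Vd = 360/15 = 24 μg/mL.
Steady-state peak Cmax,ss = C₀·R = 24 × 8/7 ≈ 27.429 μg/mL.
Steady-state trough Cmin,ss = Cmax,ss·f ≈ 27.429 × 0.125 ≈ 3.429 μg/mL.
Trough 3.4 μg/mL vs MEC 1 μg/mL: adequate.

3.4 μg/mL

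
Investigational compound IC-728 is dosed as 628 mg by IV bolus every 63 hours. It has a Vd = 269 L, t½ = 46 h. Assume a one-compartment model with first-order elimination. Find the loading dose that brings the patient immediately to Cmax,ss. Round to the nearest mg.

f = (1/2)^(63/46) ≈ 0.387008; accumulation ratio R = 1/(1−f) ≈ 1.63134.
Loading dose to hit Cmax,ss on first dose: D_load = D_maint·R ≈ 628 × 1.63134 ≈ 1024.48 mg.

1024 mg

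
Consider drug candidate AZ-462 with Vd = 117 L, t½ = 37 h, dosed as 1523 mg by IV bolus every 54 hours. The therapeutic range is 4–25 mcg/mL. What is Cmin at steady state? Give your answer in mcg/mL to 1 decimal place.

τ/t½ = 54/37 ≈ 1.4595, so fraction remaining f = (1/2)^(54/37) ≈ 0.3636.
At steady state, accumulation factor R = 1/(1 − e^(−kτ)) ≈ 1.5713.
Each bolus raises the concentration by D/Vd = 1523/117 ≈ 13.017 mcg/mL.
Steady-state peak Cmax,ss = C₀·R ≈ 13.017 × 1.5713 ≈ 20.454 mcg/mL.
Steady-state trough Cmin,ss = Cmax,ss·f ≈ 20.454 × 0.3636 ≈ 7.437 mcg/mL.
Trough 7.4 mcg/mL vs MEC 4 mcg/mL: adequate.

7.4 mcg/mL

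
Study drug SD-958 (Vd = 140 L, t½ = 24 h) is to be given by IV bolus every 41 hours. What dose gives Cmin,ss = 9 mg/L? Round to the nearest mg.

2857 mg

τ/t½ = 41/24 ≈ 1.7083, so f = (1/2)^(41/24) ≈ 0.306013.
Cmin,ss = (D/Vd)·f/(1−f), so D = Cmin,ss·Vd·(1−f)/f.
D = 9 × 140 × (1−f)/f ≈ 9 × 140 × 2.26784 ≈ 2857.48 mg.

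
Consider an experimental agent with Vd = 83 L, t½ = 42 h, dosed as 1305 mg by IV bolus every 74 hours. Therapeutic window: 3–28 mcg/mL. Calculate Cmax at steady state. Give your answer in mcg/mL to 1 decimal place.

τ/t½ = 74/42 ≈ 1.7619, so fraction remaining f = (1/2)^(74/42) ≈ 0.2949.
Accumulation ratio R = 1/(1 − f) ≈ 1/0.7051 ≈ 1.4182.
Each bolus raises the concentration by D/Vd = 1305/83 ≈ 15.723 mcg/mL.
Steady-state peak Cmax,ss = C₀·R ≈ 15.723 × 1.4182 ≈ 22.298 mcg/mL.
Peak 22.3 mcg/mL vs MTC 28 mcg/mL: below toxic threshold.

22.3 mcg/mL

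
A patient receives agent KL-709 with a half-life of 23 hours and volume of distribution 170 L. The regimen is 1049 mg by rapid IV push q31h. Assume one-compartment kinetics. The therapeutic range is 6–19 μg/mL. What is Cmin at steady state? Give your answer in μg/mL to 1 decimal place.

Over one 31-h interval, 31/23 ≈ 1.3478 half-lives elapse, leaving f ≈ 0.3929 of each dose.
Single-dose peak C₀ = D/Vd = 1049/170 ≈ 6.171 μg/mL.
Steady-state trough Cmin,ss = C₀·f/(1−f) ≈ 6.171 × 0.3929/0.6071 ≈ 3.994 μg/mL.
Trough 4.0 μg/mL vs MEC 6 μg/mL: subtherapeutic.

4.0 μg/mL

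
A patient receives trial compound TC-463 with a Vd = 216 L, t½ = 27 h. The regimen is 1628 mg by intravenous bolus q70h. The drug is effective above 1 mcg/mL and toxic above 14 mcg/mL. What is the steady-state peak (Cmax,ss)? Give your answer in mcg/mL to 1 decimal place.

Over one 70-h interval, 70/27 ≈ 2.5926 half-lives elapse, leaving f ≈ 0.1658 of each dose.
At steady state, accumulation factor R = 1/(1 − e^(−kτ)) ≈ 1.1988.
Single-dose peak C₀ = D/Vd = 1628/216 ≈ 7.537 mcg/mL.
Steady-state peak Cmax,ss = C₀·R ≈ 7.537 × 1.1988 ≈ 9.035 mcg/mL.
Peak 9.0 mcg/mL vs MTC 14 mcg/mL: below toxic threshold.

9.0 mcg/mL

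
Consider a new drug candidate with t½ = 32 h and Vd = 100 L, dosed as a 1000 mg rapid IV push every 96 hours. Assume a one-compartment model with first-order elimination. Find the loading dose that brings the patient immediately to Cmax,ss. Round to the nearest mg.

1143 mg

f = (1/2)^(96/32) ≈ 0.125000; accumulation ratio R = 1/(1−f) ≈ 1.14286.
Loading dose to hit Cmax,ss on first dose: D_load = D_maint·R ≈ 1000 × 1.14286 ≈ 1142.86 mg.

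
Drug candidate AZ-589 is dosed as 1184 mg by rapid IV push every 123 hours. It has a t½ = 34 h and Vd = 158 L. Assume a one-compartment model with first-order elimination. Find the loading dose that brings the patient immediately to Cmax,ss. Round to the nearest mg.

1289 mg

f = (1/2)^(123/34) ≈ 0.081467; accumulation ratio R = 1/(1−f) ≈ 1.08869.
Loading dose to hit Cmax,ss on first dose: D_load = D_maint·R ≈ 1184 × 1.08869 ≈ 1289.01 mg.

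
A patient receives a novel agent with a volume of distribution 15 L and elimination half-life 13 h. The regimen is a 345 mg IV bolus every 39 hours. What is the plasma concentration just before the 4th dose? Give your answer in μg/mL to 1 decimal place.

f = (1/2)^(τ/t½) = (1/2)^(39/13) ≈ 0.1250.
C₀ = D/Vd = 345/15 ≈ 23.000 μg/mL.
Before the 4th dose, 3 doses have been given. Superposition: Cmin = C₀·(f + f² + … + f^3).
≈ 23.000 × (0.1250 + 0.0156 + 0.0020) ≈ 23.000 × 0.1426 ≈ 3.280 μg/mL.

3.3 μg/mL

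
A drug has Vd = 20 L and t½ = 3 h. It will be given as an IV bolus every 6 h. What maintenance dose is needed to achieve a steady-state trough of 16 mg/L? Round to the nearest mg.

960 mg

τ/t½ = 6/3 ≈ 2, so f = (1/2)^(6/3) ≈ 0.250000.
Cmin,ss = (D/Vd)·f/(1−f), so D = Cmin,ss·Vd·(1−f)/f.
D = 16 × 20 × (1−f)/f ≈ 16 × 20 × 3.00000 ≈ 960.00 mg.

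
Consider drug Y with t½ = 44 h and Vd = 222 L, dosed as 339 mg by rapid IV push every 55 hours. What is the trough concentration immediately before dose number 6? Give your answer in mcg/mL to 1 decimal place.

f = (1/2)^(τ/t½) = (1/2)^(55/44) ≈ 0.4204.
C₀ = D/Vd = 339/222 ≈ 1.527 mcg/mL.
Before the 6th dose, 5 doses have been given. Superposition: Cmin = C₀·(f + f² + … + f^5).
≈ 1.527 × (0.4204 + 0.1767 + 0.0743 + 0.0312 + 0.0131) ≈ 1.527 × 0.7157 ≈ 1.093 mcg/mL.

1.1 mcg/mL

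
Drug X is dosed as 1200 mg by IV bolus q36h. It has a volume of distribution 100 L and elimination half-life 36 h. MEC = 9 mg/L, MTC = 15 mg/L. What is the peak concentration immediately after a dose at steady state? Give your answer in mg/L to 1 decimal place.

The dosing interval is 1 half-life, so f = 2^(−1) = 0.5.
Accumulation ratio R = 1/(1 − f) = 1/0.5 = 2/1.
Single-dose peak C₀ = D/Vd = 1200/100 = 12 mg/L.
Steady-state peak Cmax,ss = C₀·R = 12 × 2/1 ≈ 24.000 mg/L.
Peak 24.0 mg/L vs MTC 15 mg/L: exceeds toxic threshold.

24.0 mg/L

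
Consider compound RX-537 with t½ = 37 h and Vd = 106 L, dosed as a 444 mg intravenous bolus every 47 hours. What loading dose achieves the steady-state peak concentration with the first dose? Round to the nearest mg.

758 mg

f = (1/2)^(47/37) ≈ 0.414582; accumulation ratio R = 1/(1−f) ≈ 1.70818.
Loading dose to hit Cmax,ss on first dose: D_load = D_maint·R ≈ 444 × 1.70818 ≈ 758.43 mg.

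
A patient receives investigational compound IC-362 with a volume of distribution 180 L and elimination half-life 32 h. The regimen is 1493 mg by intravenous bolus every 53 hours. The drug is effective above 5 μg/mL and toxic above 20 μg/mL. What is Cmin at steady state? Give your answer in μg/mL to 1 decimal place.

3.9 μg/mL

k = ln2/t½ = ln2/32 ≈ 0.021661 h⁻¹; fraction remaining f = e^(−kτ) = e^(−0.021661×53) ≈ 0.3173.
Each bolus raises the concentration by D/Vd = 1493/180 ≈ 8.294 μg/mL.
Steady-state trough Cmin,ss = C₀·f/(1−f) ≈ 8.294 × 0.3173/0.6827 ≈ 3.855 μg/mL.
Trough 3.9 μg/mL vs MEC 5 μg/mL: subtherapeutic.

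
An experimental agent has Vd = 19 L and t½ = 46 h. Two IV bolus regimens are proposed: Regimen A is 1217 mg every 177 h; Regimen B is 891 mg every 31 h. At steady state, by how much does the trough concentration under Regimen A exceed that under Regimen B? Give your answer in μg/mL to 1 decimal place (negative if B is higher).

Regimen A: f = (1/2)^(177/46) ≈ 0.0695; Cmin,ss = (1217/19)·f/(1−f) ≈ 4.784 μg/mL.
Regimen B: f = (1/2)^(31/46) ≈ 0.6268; Cmin,ss = (891/19)·f/(1−f) ≈ 78.761 μg/mL.
Difference ≈ 4.784 − 78.761 ≈ -73.977 μg/mL.

-74.0 μg/mL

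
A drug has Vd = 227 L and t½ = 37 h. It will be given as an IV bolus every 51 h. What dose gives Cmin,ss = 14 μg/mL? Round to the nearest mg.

τ/t½ = 51/37 ≈ 1.3784, so f = (1/2)^(51/37) ≈ 0.384651.
Cmin,ss = (D/Vd)·f/(1−f), so D = Cmin,ss·Vd·(1−f)/f.
D = 14 × 227 × (1−f)/f ≈ 14 × 227 × 1.59976 ≈ 5084.04 mg.

5084 mg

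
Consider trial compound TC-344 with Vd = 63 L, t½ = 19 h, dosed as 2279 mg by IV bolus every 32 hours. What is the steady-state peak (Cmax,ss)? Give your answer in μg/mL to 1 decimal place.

Over one 32-h interval, 32/19 ≈ 1.6842 half-lives elapse, leaving f ≈ 0.3112 of each dose.
Accumulation ratio R = 1/(1 − f) ≈ 1/0.6888 ≈ 1.4518.
Single-dose peak C₀ = D/Vd = 2279/63 ≈ 36.175 μg/mL.
Cmax,ss = C₀/(1 − f) ≈ 36.175/0.6888 ≈ 52.519 μg/mL.

52.5 μg/mL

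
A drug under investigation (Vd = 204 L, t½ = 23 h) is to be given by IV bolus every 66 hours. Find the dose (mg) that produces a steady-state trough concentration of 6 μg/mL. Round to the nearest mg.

τ/t½ = 66/23 ≈ 2.8696, so f = (1/2)^(66/23) ≈ 0.136828.
Cmin,ss = (D/Vd)·f/(1−f), so D = Cmin,ss·Vd·(1−f)/f.
D = 6 × 204 × (1−f)/f ≈ 6 × 204 × 6.30845 ≈ 7721.54 mg.

7722 mg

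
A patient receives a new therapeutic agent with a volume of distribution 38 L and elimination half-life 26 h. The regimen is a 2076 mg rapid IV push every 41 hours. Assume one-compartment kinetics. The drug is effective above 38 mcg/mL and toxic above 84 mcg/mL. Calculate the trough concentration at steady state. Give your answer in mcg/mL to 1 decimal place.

Over one 41-h interval, 41/26 ≈ 1.5769 half-lives elapse, leaving f ≈ 0.3352 of each dose.
Accumulation ratio R = 1/(1 − f) ≈ 1/0.6648 ≈ 1.5042.
Single-dose peak C₀ = D/Vd = 2076/38 ≈ 54.632 mcg/mL.
Steady-state peak Cmax,ss = C₀·R ≈ 54.632 × 1.5042 ≈ 82.177 mcg/mL.
One interval later, Cmin,ss = Cmax,ss·e^(−kτ) ≈ 82.177 × 0.3352 ≈ 27.546 mcg/mL.
Trough 27.5 mcg/mL vs MEC 38 mcg/mL: subtherapeutic.

27.5 mcg/mL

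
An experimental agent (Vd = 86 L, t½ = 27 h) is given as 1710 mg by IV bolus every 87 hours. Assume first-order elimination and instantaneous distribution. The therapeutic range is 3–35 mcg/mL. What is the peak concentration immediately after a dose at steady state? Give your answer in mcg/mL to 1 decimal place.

Over one 87-h interval, 87/27 ≈ 3.2222 half-lives elapse, leaving f ≈ 0.1072 of each dose.
Accumulation ratio R = 1/(1 − f) ≈ 1/0.8928 ≈ 1.1201.
Each bolus raises the concentration by D/Vd = 1710/86 ≈ 19.884 mcg/mL.
Steady-state peak Cmax,ss = C₀·R ≈ 19.884 × 1.1201 ≈ 22.272 mcg/mL.
Peak 22.3 mcg/mL vs MTC 35 mcg/mL: below toxic threshold.

22.3 mcg/mL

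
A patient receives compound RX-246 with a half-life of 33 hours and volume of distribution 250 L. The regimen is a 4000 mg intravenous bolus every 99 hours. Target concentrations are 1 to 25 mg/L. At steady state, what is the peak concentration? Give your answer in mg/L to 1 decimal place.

18.3 mg/L

The dosing interval is 3 half-lives, so f = 2^(−3) = 0.125.
Accumulation ratio R = 1/(1 − f) = 1/0.875 = 8/7.
Single-dose peak C₀ = D/Vd = 4000/250 = 16 mg/L.
Steady-state peak Cmax,ss = C₀·R = 16 × 8/7 ≈ 18.286 mg/L.
Peak 18.3 mg/L vs MTC 25 mg/L: below toxic threshold.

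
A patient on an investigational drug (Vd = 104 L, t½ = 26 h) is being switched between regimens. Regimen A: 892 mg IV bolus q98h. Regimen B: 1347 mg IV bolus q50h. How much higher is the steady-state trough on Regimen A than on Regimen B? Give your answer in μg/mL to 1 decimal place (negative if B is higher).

Regimen A: f = (1/2)^(98/26) ≈ 0.0733; Cmin,ss = (892/104)·f/(1−f) ≈ 0.678 μg/mL.
Regimen B: f = (1/2)^(50/26) ≈ 0.2637; Cmin,ss = (1347/104)·f/(1−f) ≈ 4.639 μg/mL.
Difference ≈ 0.678 − 4.639 ≈ -3.961 μg/mL.

-4.0 μg/mL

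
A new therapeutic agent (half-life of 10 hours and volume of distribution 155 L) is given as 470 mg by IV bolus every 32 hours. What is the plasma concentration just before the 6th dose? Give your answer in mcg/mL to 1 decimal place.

0.4 mcg/mL

f = (1/2)^(τ/t½) = (1/2)^(32/10) ≈ 0.1088.
C₀ = D/Vd = 470/155 ≈ 3.032 mcg/mL.
Before the 6th dose, 5 doses have been given. Superposition: Cmin = C₀·(f + f² + … + f^5).
≈ 3.032 × (0.1088 + 0.0118 + 0.0013 + 0.0001 + 0.0000) ≈ 3.032 × 0.1220 ≈ 0.370 mcg/mL.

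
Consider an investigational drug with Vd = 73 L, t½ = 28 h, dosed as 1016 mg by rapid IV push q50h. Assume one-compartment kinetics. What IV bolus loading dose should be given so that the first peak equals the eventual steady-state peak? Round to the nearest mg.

1431 mg

f = (1/2)^(50/28) ≈ 0.290032; accumulation ratio R = 1/(1−f) ≈ 1.40851.
Loading dose to hit Cmax,ss on first dose: D_load = D_maint·R ≈ 1016 × 1.40851 ≈ 1431.05 mg.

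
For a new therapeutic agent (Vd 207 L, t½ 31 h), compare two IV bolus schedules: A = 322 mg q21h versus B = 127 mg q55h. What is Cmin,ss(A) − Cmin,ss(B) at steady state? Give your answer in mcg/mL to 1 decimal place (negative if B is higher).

2.3 mcg/mL

Regimen A: f = (1/2)^(21/31) ≈ 0.6253; Cmin,ss = (322/207)·f/(1−f) ≈ 2.596 mcg/mL.
Regimen B: f = (1/2)^(55/31) ≈ 0.2924; Cmin,ss = (127/207)·f/(1−f) ≈ 0.254 mcg/mL.
Difference ≈ 2.596 − 0.254 ≈ 2.342 mcg/mL.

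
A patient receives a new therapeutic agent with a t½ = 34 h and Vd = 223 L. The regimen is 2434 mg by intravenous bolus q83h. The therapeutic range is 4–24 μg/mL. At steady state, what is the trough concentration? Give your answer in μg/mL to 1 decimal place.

2.5 μg/mL

Over one 83-h interval, 83/34 ≈ 2.4412 half-lives elapse, leaving f ≈ 0.1841 of each dose.
Accumulation ratio R = 1/(1 − f) ≈ 1/0.8159 ≈ 1.2256.
Each bolus raises the concentration by D/Vd = 2434/223 ≈ 10.915 μg/mL.
Steady-state peak Cmax,ss = C₀·R ≈ 10.915 × 1.2256 ≈ 13.377 μg/mL.
One interval later, Cmin,ss = Cmax,ss·e^(−kτ) ≈ 13.377 × 0.1841 ≈ 2.463 μg/mL.
Trough 2.5 μg/mL vs MEC 4 μg/mL: subtherapeutic.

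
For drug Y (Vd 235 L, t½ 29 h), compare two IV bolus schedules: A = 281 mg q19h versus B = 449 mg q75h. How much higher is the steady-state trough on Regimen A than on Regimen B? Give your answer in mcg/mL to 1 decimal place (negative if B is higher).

Regimen A: f = (1/2)^(19/29) ≈ 0.6350; Cmin,ss = (281/235)·f/(1−f) ≈ 2.080 mcg/mL.
Regimen B: f = (1/2)^(75/29) ≈ 0.1665; Cmin,ss = (449/235)·f/(1−f) ≈ 0.382 mcg/mL.
Difference ≈ 2.080 − 0.382 ≈ 1.698 mcg/mL.

1.7 mcg/mL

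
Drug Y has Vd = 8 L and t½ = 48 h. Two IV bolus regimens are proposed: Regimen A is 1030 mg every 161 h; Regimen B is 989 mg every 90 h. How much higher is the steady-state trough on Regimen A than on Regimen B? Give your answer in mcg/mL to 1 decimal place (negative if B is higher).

-32.4 mcg/mL

Regimen A: f = (1/2)^(161/48) ≈ 0.0978; Cmin,ss = (1030/8)·f/(1−f) ≈ 13.957 mcg/mL.
Regimen B: f = (1/2)^(90/48) ≈ 0.2726; Cmin,ss = (989/8)·f/(1−f) ≈ 46.330 mcg/mL.
Difference ≈ 13.957 − 46.330 ≈ -32.373 mcg/mL.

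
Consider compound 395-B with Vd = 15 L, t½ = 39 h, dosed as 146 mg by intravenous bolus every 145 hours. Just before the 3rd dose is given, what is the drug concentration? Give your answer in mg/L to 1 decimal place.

f = (1/2)^(τ/t½) = (1/2)^(145/39) ≈ 0.0760.
C₀ = D/Vd = 146/15 ≈ 9.733 mg/L.
Before the 3rd dose, 2 doses have been given. Superposition: Cmin = C₀·(f + f²).
≈ 9.733 × (0.0760 + 0.0058) ≈ 9.733 × 0.0818 ≈ 0.796 mg/L.

0.8 mg/L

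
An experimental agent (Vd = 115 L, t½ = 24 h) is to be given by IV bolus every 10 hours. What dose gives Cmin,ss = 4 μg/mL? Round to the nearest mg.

τ/t½ = 10/24 ≈ 0.41667, so f = (1/2)^(10/24) ≈ 0.749154.
Cmin,ss = (D/Vd)·f/(1−f), so D = Cmin,ss·Vd·(1−f)/f.
D = 4 × 115 × (1−f)/f ≈ 4 × 115 × 0.33484 ≈ 154.03 mg.

154 mg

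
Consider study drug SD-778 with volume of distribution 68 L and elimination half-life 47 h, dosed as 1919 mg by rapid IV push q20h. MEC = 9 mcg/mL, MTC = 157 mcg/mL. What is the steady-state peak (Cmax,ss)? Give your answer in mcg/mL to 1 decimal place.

110.5 mcg/mL

τ/t½ = 20/47 ≈ 0.42553, so fraction remaining f = (1/2)^(20/47) ≈ 0.7446.
Accumulation ratio R = 1/(1 − f) ≈ 1/0.2554 ≈ 3.9154.
Each bolus raises the concentration by D/Vd = 1919/68 ≈ 28.221 mcg/mL.
Steady-state peak Cmax,ss = C₀·R ≈ 28.221 × 3.9154 ≈ 110.497 mcg/mL.
Peak 110.5 mcg/mL vs MTC 157 mcg/mL: below toxic threshold.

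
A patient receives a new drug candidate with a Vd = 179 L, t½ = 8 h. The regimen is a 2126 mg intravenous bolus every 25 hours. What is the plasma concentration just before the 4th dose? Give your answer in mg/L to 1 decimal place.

f = (1/2)^(τ/t½) = (1/2)^(25/8) ≈ 0.1146.
C₀ = D/Vd = 2126/179 ≈ 11.877 mg/L.
Before the 4th dose, 3 doses have been given. Superposition: Cmin = C₀·(f + f² + … + f^3).
≈ 11.877 × (0.1146 + 0.0131 + 0.0015) ≈ 11.877 × 0.1292 ≈ 1.535 mg/L.

1.5 mg/L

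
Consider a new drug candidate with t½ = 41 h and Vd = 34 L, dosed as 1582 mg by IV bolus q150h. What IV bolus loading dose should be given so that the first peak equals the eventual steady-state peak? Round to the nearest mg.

1718 mg

f = (1/2)^(150/41) ≈ 0.079190; accumulation ratio R = 1/(1−f) ≈ 1.08600.
Loading dose to hit Cmax,ss on first dose: D_load = D_maint·R ≈ 1582 × 1.08600 ≈ 1718.05 mg.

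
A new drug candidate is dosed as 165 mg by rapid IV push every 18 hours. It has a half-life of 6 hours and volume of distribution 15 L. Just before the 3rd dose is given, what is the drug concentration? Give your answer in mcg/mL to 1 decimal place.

f = (1/2)^(τ/t½) = (1/2)^(18/6) ≈ 0.1250.
C₀ = D/Vd = 165/15 ≈ 11.000 mcg/mL.
Before the 3rd dose, 2 doses have been given. Superposition: Cmin = C₀·(f + f²).
≈ 11.000 × (0.1250 + 0.0156) ≈ 11.000 × 0.1406 ≈ 1.547 mcg/mL.

1.5 mcg/mL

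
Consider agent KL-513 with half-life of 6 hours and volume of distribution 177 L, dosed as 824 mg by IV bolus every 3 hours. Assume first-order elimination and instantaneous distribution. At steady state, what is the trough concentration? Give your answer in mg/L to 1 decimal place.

k = ln2/t½ = ln2/6 ≈ 0.115525 h⁻¹; fraction remaining f = e^(−kτ) = e^(−0.115525×3) ≈ 0.7071.
Each bolus raises the concentration by D/Vd = 824/177 ≈ 4.655 mg/L.
Steady-state trough Cmin,ss = C₀·f/(1−f) ≈ 4.655 × 0.7071/0.2929 ≈ 11.238 mg/L.

11.2 mg/L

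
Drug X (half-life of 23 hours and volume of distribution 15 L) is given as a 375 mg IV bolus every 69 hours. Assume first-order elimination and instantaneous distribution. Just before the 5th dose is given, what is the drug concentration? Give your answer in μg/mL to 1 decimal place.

3.6 μg/mL

f = (1/2)^(τ/t½) = (1/2)^(69/23) ≈ 0.1250.
C₀ = D/Vd = 375/15 ≈ 25.000 μg/mL.
Before the 5th dose, 4 doses have been given. Superposition: Cmin = C₀·(f + f² + … + f^4).
≈ 25.000 × (0.1250 + 0.0156 + 0.0020 + 0.0002) ≈ 25.000 × 0.1428 ≈ 3.570 μg/mL.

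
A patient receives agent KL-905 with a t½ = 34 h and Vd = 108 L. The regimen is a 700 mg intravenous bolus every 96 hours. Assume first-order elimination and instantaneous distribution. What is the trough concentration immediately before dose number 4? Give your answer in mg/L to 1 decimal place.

f = (1/2)^(τ/t½) = (1/2)^(96/34) ≈ 0.1413.
C₀ = D/Vd = 700/108 ≈ 6.481 mg/L.
Before the 4th dose, 3 doses have been given. Superposition: Cmin = C₀·(f + f² + … + f^3).
≈ 6.481 × (0.1413 + 0.0200 + 0.0028) ≈ 6.481 × 0.1641 ≈ 1.064 mg/L.

1.1 mg/L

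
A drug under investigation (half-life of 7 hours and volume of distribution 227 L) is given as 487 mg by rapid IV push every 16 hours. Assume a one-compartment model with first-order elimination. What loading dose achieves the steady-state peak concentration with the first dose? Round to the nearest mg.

f = (1/2)^(16/7) ≈ 0.205084; accumulation ratio R = 1/(1−f) ≈ 1.25799.
Loading dose to hit Cmax,ss on first dose: D_load = D_maint·R ≈ 487 × 1.25799 ≈ 612.64 mg.

613 mg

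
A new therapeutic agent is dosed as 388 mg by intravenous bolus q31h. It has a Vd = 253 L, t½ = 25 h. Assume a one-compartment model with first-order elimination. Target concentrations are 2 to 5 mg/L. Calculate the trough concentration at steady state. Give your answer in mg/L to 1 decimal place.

τ/t½ = 31/25 ≈ 1.24, so fraction remaining f = (1/2)^(31/25) ≈ 0.4234.
Each bolus raises the concentration by D/Vd = 388/253 ≈ 1.534 mg/L.
Steady-state trough Cmin,ss = C₀·f/(1−f) ≈ 1.534 × 0.4234/0.5766 ≈ 1.126 mg/L.
Trough 1.1 mg/L vs MEC 2 mg/L: subtherapeutic.

1.1 mg/L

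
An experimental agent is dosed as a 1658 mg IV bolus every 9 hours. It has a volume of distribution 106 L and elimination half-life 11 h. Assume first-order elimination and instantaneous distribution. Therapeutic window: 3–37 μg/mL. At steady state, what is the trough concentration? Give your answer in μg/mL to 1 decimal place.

k = ln2/t½ = ln2/11 ≈ 0.063013 h⁻¹; fraction remaining f = e^(−kτ) = e^(−0.063013×9) ≈ 0.5672.
Each bolus raises the concentration by D/Vd = 1658/106 ≈ 15.642 μg/mL.
Steady-state trough Cmin,ss = C₀·f/(1−f) ≈ 15.642 × 0.5672/0.4328 ≈ 20.499 μg/mL.
Trough 20.5 μg/mL vs MEC 3 μg/mL: adequate.

20.5 μg/mL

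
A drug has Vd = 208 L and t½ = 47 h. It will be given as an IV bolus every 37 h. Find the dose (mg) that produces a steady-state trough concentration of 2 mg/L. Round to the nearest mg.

302 mg

τ/t½ = 37/47 ≈ 0.78723, so f = (1/2)^(37/47) ≈ 0.579454.
Cmin,ss = (D/Vd)·f/(1−f), so D = Cmin,ss·Vd·(1−f)/f.
D = 2 × 208 × (1−f)/f ≈ 2 × 208 × 0.72576 ≈ 301.92 mg.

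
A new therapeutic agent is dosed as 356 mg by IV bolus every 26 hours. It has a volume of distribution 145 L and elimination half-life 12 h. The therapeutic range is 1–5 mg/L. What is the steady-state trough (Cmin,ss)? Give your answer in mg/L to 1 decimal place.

Over one 26-h interval, 26/12 ≈ 2.1667 half-lives elapse, leaving f ≈ 0.2227 of each dose.
At steady state, accumulation factor R = 1/(1 − e^(−kτ)) ≈ 1.2865.
Single-dose peak C₀ = D/Vd = 356/145 ≈ 2.455 mg/L.
Cmax,ss = C₀/(1 − f) ≈ 2.455/0.7773 ≈ 3.158 mg/L.
One interval later, Cmin,ss = Cmax,ss·e^(−kτ) ≈ 3.158 × 0.2227 ≈ 0.703 mg/L.
Trough 0.7 mg/L vs MEC 1 mg/L: subtherapeutic.

0.7 mg/L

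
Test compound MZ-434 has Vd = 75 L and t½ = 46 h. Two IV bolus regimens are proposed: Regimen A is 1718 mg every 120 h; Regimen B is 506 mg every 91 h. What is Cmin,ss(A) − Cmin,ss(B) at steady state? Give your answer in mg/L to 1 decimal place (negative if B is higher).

Regimen A: f = (1/2)^(120/46) ≈ 0.1639; Cmin,ss = (1718/75)·f/(1−f) ≈ 4.490 mg/L.
Regimen B: f = (1/2)^(91/46) ≈ 0.2538; Cmin,ss = (506/75)·f/(1−f) ≈ 2.295 mg/L.
Difference ≈ 4.490 − 2.295 ≈ 2.195 mg/L.

2.2 mg/L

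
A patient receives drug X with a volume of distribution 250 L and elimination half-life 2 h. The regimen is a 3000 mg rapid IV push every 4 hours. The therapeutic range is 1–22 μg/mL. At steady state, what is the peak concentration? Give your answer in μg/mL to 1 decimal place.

16.0 μg/mL

The dosing interval is 2 half-lives, so f = 2^(−2) = 0.25.
Accumulation ratio R = 1/(1 − f) = 1/0.75 = 4/3.
Single-dose peak C₀ = D/Vd = 3000/250 = 12 μg/mL.
Steady-state peak Cmax,ss = C₀·R = 12 × 4/3 ≈ 16.000 μg/mL.
Peak 16.0 μg/mL vs MTC 22 μg/mL: below toxic threshold.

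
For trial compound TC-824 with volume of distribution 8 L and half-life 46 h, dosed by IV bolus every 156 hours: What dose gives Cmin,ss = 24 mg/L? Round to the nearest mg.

1823 mg

τ/t½ = 156/46 ≈ 3.3913, so f = (1/2)^(156/46) ≈ 0.095305.
Cmin,ss = (D/Vd)·f/(1−f), so D = Cmin,ss·Vd·(1−f)/f.
D = 24 × 8 × (1−f)/f ≈ 24 × 8 × 9.49263 ≈ 1822.58 mg.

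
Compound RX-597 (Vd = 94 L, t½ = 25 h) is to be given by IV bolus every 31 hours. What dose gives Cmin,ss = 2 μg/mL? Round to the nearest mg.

256 mg

τ/t½ = 31/25 ≈ 1.24, so f = (1/2)^(31/25) ≈ 0.423373.
Cmin,ss = (D/Vd)·f/(1−f), so D = Cmin,ss·Vd·(1−f)/f.
D = 2 × 94 × (1−f)/f ≈ 2 × 94 × 1.36198 ≈ 256.05 mg.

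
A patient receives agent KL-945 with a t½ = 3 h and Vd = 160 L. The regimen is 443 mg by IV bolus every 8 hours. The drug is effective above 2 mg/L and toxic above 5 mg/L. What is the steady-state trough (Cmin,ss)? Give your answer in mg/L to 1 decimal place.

0.5 mg/L

Over one 8-h interval, 8/3 ≈ 2.6667 half-lives elapse, leaving f ≈ 0.1575 of each dose.
Each bolus raises the concentration by D/Vd = 443/160 ≈ 2.769 mg/L.
Steady-state trough Cmin,ss = C₀·f/(1−f) ≈ 2.769 × 0.1575/0.8425 ≈ 0.518 mg/L.
Trough 0.5 mg/L vs MEC 2 mg/L: subtherapeutic.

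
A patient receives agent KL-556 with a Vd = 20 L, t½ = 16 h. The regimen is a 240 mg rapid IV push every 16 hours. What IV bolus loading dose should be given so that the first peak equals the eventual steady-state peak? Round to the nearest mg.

f = (1/2)^(16/16) ≈ 0.500000; accumulation ratio R = 1/(1−f) ≈ 2.00000.
Loading dose to hit Cmax,ss on first dose: D_load = D_maint·R ≈ 240 × 2.00000 ≈ 480.00 mg.

480 mg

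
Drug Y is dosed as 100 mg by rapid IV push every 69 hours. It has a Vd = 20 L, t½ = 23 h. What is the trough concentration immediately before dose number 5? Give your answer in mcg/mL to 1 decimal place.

f = (1/2)^(τ/t½) = (1/2)^(69/23) ≈ 0.1250.
C₀ = D/Vd = 100/20 ≈ 5.000 mcg/mL.
Before the 5th dose, 4 doses have been given. Superposition: Cmin = C₀·(f + f² + … + f^4).
≈ 5.000 × (0.1250 + 0.0156 + 0.0020 + 0.0002) ≈ 5.000 × 0.1428 ≈ 0.714 mcg/mL.

0.7 mcg/mL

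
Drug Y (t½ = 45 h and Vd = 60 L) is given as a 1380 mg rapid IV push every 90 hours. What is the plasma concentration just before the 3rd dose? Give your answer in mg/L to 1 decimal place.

7.2 mg/L

f = (1/2)^(τ/t½) = (1/2)^(90/45) ≈ 0.2500.
C₀ = D/Vd = 1380/60 ≈ 23.000 mg/L.
Before the 3rd dose, 2 doses have been given. Superposition: Cmin = C₀·(f + f²).
≈ 23.000 × (0.2500 + 0.0625) ≈ 23.000 × 0.3125 ≈ 7.188 mg/L.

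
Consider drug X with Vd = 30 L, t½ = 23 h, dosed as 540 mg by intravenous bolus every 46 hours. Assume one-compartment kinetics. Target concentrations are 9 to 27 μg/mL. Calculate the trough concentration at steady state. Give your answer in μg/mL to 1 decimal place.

τ = 46 h = 2 half-lives, so f = (1/2)^2 = 0.25.
At steady state, R = 1/(1 − 0.25) = 4/3.
Single-dose peak C₀ = D/Vd = 540/30 = 18 μg/mL.
Steady-state peak Cmax,ss = C₀·R = 18 × 4/3 ≈ 24.000 μg/mL.
Steady-state trough Cmin,ss = Cmax,ss·f ≈ 24.000 × 0.25 ≈ 6.000 μg/mL.
Trough 6.0 μg/mL vs MEC 9 μg/mL: subtherapeutic.

6.0 μg/mL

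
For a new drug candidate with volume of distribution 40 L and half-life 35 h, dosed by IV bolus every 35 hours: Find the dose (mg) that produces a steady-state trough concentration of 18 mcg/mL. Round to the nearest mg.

τ/t½ = 35/35 ≈ 1, so f = (1/2)^(35/35) ≈ 0.500000.
Cmin,ss = (D/Vd)·f/(1−f), so D = Cmin,ss·Vd·(1−f)/f.
D = 18 × 40 × (1−f)/f ≈ 18 × 40 × 1.00000 ≈ 720.00 mg.

720 mg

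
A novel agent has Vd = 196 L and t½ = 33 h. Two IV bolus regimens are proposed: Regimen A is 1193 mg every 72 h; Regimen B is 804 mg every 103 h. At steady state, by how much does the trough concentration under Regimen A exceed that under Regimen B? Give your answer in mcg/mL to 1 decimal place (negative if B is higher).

Regimen A: f = (1/2)^(72/33) ≈ 0.2204; Cmin,ss = (1193/196)·f/(1−f) ≈ 1.721 mcg/mL.
Regimen B: f = (1/2)^(103/33) ≈ 0.1149; Cmin,ss = (804/196)·f/(1−f) ≈ 0.533 mcg/mL.
Difference ≈ 1.721 − 0.533 ≈ 1.188 mcg/mL.

1.2 mcg/mL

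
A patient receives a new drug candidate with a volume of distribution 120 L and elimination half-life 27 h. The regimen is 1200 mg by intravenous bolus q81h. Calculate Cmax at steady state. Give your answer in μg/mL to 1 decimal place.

11.4 μg/mL

τ = 81 h = 3 half-lives, so f = (1/2)^3 = 0.125.
Accumulation ratio R = 1/(1 − f) = 1/0.875 = 8/7.
Single-dose peak C₀ = D/Vd = 1200/120 = 10 μg/mL.
Steady-state peak Cmax,ss = C₀·R = 10 × 8/7 ≈ 11.429 μg/mL.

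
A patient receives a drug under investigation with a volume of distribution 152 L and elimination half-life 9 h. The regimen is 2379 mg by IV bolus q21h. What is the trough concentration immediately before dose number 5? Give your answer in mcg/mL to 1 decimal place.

3.9 mcg/mL

f = (1/2)^(τ/t½) = (1/2)^(21/9) ≈ 0.1984.
C₀ = D/Vd = 2379/152 ≈ 15.651 mcg/mL.
Before the 5th dose, 4 doses have been given. Superposition: Cmin = C₀·(f + f² + … + f^4).
≈ 15.651 × (0.1984 + 0.0394 + 0.0078 + 0.0015) ≈ 15.651 × 0.2471 ≈ 3.867 mcg/mL.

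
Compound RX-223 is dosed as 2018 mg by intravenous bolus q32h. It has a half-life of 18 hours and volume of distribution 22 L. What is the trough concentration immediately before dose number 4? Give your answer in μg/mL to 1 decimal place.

f = (1/2)^(τ/t½) = (1/2)^(32/18) ≈ 0.2916.
C₀ = D/Vd = 2018/22 ≈ 91.727 μg/mL.
Before the 4th dose, 3 doses have been given. Superposition: Cmin = C₀·(f + f² + … + f^3).
≈ 91.727 × (0.2916 + 0.0850 + 0.0248) ≈ 91.727 × 0.4014 ≈ 36.819 μg/mL.

36.8 μg/mL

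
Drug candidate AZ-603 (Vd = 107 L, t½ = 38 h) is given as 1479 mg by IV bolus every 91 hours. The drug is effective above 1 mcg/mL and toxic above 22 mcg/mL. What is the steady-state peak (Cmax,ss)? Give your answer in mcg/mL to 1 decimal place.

17.1 mcg/mL

k = ln2/t½ = ln2/38 ≈ 0.018241 h⁻¹; fraction remaining f = e^(−kτ) = e^(−0.018241×91) ≈ 0.1902.
Accumulation ratio R = 1/(1 − f) ≈ 1/0.8098 ≈ 1.2349.
Each bolus raises the concentration by D/Vd = 1479/107 ≈ 13.822 mcg/mL.
Cmax,ss = C₀/(1 − f) ≈ 13.822/0.8098 ≈ 17.068 mcg/mL.
Peak 17.1 mcg/mL vs MTC 22 mcg/mL: below toxic threshold.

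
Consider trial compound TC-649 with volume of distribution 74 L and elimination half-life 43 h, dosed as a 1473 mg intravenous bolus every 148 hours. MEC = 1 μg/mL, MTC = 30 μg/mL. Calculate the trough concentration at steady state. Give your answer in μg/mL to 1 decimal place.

Over one 148-h interval, 148/43 ≈ 3.4419 half-lives elapse, leaving f ≈ 0.0920 of each dose.
At steady state, accumulation factor R = 1/(1 − e^(−kτ)) ≈ 1.1013.
Single-dose peak C₀ = D/Vd = 1473/74 ≈ 19.905 μg/mL.
Steady-state peak Cmax,ss = C₀·R ≈ 19.905 × 1.1013 ≈ 21.921 μg/mL.
Steady-state trough Cmin,ss = Cmax,ss·f ≈ 21.921 × 0.0920 ≈ 2.017 μg/mL.
Trough 2.0 μg/mL vs MEC 1 μg/mL: adequate.

2.0 μg/mL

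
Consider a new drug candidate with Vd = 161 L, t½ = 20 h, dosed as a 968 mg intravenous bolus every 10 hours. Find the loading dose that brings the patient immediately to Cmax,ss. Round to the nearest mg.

3305 mg

f = (1/2)^(10/20) ≈ 0.707107; accumulation ratio R = 1/(1−f) ≈ 3.41422.
Loading dose to hit Cmax,ss on first dose: D_load = D_maint·R ≈ 968 × 3.41422 ≈ 3304.96 mg.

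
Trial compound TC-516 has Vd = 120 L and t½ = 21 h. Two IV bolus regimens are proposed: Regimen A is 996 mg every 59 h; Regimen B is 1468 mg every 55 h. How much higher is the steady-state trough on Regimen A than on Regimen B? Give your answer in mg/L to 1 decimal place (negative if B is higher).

-1.0 mg/L

Regimen A: f = (1/2)^(59/21) ≈ 0.1426; Cmin,ss = (996/120)·f/(1−f) ≈ 1.380 mg/L.
Regimen B: f = (1/2)^(55/21) ≈ 0.1628; Cmin,ss = (1468/120)·f/(1−f) ≈ 2.379 mg/L.
Difference ≈ 1.380 − 2.379 ≈ -0.999 mg/L.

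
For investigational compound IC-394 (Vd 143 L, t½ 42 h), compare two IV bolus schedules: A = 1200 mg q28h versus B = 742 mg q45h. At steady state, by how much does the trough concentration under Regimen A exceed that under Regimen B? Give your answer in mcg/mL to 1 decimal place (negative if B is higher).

Regimen A: f = (1/2)^(28/42) ≈ 0.6300; Cmin,ss = (1200/143)·f/(1−f) ≈ 14.288 mcg/mL.
Regimen B: f = (1/2)^(45/42) ≈ 0.4758; Cmin,ss = (742/143)·f/(1−f) ≈ 4.710 mcg/mL.
Difference ≈ 14.288 − 4.710 ≈ 9.578 mcg/mL.

9.6 mcg/mL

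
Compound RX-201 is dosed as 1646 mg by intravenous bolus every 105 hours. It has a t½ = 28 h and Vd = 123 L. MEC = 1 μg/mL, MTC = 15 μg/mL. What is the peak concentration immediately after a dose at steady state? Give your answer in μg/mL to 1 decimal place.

Over one 105-h interval, 105/28 ≈ 3.75 half-lives elapse, leaving f ≈ 0.0743 of each dose.
Accumulation ratio R = 1/(1 − f) ≈ 1/0.9257 ≈ 1.0803.
Single-dose peak C₀ = D/Vd = 1646/123 ≈ 13.382 μg/mL.
Steady-state peak Cmax,ss = C₀·R ≈ 13.382 × 1.0803 ≈ 14.457 μg/mL.
Peak 14.5 μg/mL vs MTC 15 μg/mL: below toxic threshold.

14.5 μg/mL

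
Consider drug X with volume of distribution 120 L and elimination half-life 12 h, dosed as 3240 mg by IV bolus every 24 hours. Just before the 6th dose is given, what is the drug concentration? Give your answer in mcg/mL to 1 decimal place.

f = (1/2)^(τ/t½) = (1/2)^(24/12) ≈ 0.2500.
C₀ = D/Vd = 3240/120 ≈ 27.000 mcg/mL.
Before the 6th dose, 5 doses have been given. Superposition: Cmin = C₀·(f + f² + … + f^5).
≈ 27.000 × (0.2500 + 0.0625 + 0.0156 + 0.0039 + 0.0010) ≈ 27.000 × 0.3330 ≈ 8.991 mcg/mL.

9.0 mcg/mL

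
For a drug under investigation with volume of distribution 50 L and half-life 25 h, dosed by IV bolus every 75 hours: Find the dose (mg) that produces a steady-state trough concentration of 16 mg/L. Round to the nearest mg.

τ/t½ = 75/25 ≈ 3, so f = (1/2)^(75/25) ≈ 0.125000.
Cmin,ss = (D/Vd)·f/(1−f), so D = Cmin,ss·Vd·(1−f)/f.
D = 16 × 50 × (1−f)/f ≈ 16 × 50 × 7.00000 ≈ 5600.00 mg.

5600 mg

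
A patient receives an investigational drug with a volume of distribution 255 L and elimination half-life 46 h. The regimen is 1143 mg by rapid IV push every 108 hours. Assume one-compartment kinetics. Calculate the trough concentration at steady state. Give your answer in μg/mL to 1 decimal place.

1.1 μg/mL

Over one 108-h interval, 108/46 ≈ 2.3478 half-lives elapse, leaving f ≈ 0.1964 of each dose.
Single-dose peak C₀ = D/Vd = 1143/255 ≈ 4.482 μg/mL.
Steady-state trough Cmin,ss = C₀·f/(1−f) ≈ 4.482 × 0.1964/0.8036 ≈ 1.095 μg/mL.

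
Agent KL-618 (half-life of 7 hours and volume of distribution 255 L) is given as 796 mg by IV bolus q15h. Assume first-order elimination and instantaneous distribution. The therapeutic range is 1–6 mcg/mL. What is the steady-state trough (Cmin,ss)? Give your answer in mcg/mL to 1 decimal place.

τ/t½ = 15/7 ≈ 2.1429, so fraction remaining f = (1/2)^(15/7) ≈ 0.2264.
Accumulation ratio R = 1/(1 − f) ≈ 1/0.7736 ≈ 1.2927.
Single-dose peak C₀ = D/Vd = 796/255 ≈ 3.122 mcg/mL.
Steady-state peak Cmax,ss = C₀·R ≈ 3.122 × 1.2927 ≈ 4.036 mcg/mL.
One interval later, Cmin,ss = Cmax,ss·e^(−kτ) ≈ 4.036 × 0.2264 ≈ 0.914 mcg/mL.
Trough 0.9 mcg/mL vs MEC 1 mcg/mL: subtherapeutic.

0.9 mcg/mL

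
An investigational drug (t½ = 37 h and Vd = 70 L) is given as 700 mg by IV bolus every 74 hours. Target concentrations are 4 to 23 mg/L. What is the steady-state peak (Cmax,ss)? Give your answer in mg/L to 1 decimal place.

13.3 mg/L

τ = 74 h = 2 half-lives, so f = (1/2)^2 = 0.25.
Accumulation ratio R = 1/(1 − f) = 1/0.75 = 4/3.
Single-dose peak C₀ = D/Vd = 700/70 = 10 mg/L.
Steady-state peak Cmax,ss = C₀·R = 10 × 4/3 ≈ 13.333 mg/L.
Peak 13.3 mg/L vs MTC 23 mg/L: below toxic threshold.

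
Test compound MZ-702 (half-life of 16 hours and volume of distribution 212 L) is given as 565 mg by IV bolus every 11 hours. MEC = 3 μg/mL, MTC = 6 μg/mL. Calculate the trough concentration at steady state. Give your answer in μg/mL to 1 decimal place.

4.4 μg/mL

k = ln2/t½ = ln2/16 ≈ 0.043322 h⁻¹; fraction remaining f = e^(−kτ) = e^(−0.043322×11) ≈ 0.6209.
At steady state, accumulation factor R = 1/(1 − e^(−kτ)) ≈ 2.6378.
Single-dose peak C₀ = D/Vd = 565/212 ≈ 2.665 μg/mL.
Cmax,ss = C₀/(1 − f) ≈ 2.665/0.3791 ≈ 7.030 μg/mL.
One interval later, Cmin,ss = Cmax,ss·e^(−kτ) ≈ 7.030 × 0.6209 ≈ 4.365 μg/mL.
Trough 4.4 μg/mL vs MEC 3 μg/mL: adequate.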